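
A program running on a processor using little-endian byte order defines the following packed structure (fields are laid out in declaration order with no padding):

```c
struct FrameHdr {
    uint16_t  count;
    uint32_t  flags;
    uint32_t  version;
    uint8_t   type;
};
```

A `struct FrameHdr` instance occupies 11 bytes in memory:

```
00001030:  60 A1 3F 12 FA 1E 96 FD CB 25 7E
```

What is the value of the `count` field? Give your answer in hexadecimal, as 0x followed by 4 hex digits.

`count` is the first field, at byte offset 0, occupying 2 bytes.
Bytes at offsets 0..1: 60 A1.
Little-endian: lowest address holds the least-significant byte.
Reassemble most-significant byte first: A1 60 → 0xA160.

0xA160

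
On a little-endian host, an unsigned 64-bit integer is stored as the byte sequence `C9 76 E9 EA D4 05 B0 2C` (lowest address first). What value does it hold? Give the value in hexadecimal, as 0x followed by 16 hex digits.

Little-endian stores the least-significant byte at the lowest address.
Reassemble most-significant byte first: 2C B0 05 D4 EA E9 76 C9 → 0x2CB005D4EAE976C9.

0x2CB005D4EAE976C9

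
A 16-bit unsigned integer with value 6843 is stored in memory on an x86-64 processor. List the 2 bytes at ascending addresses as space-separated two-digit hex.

6843 in hexadecimal, padded to 16 bits, is 0x1ABB.
Split into bytes (most-significant first): 1A BB.
Little-endian stores the least-significant byte at the lowest address.
So at ascending addresses the bytes are BB 1A.

BB 1A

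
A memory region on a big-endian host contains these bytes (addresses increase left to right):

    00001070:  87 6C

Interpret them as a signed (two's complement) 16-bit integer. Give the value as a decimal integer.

In big-endian order the high byte comes first in memory.
The bytes are already most-significant first: 0x876C.
Top bit is set, so as a signed 16-bit value this is 0x876C − 2^16 = -30868.

-30868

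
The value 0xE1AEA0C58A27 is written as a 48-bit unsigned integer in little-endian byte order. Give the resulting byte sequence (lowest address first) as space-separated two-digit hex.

27 8A C5 A0 AE E1

Split into bytes (most-significant first): E1 AE A0 C5 8A 27.
Little-endian: lowest address holds the least-significant byte.
So at ascending addresses the bytes are 27 8A C5 A0 AE E1.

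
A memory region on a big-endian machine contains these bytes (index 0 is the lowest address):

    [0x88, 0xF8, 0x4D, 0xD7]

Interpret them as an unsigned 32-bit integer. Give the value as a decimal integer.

2297974231

Big-endian stores the most-significant byte at the lowest address.
The bytes are already most-significant first: 0x88F84DD7.
0x88F84DD7 = 2297974231.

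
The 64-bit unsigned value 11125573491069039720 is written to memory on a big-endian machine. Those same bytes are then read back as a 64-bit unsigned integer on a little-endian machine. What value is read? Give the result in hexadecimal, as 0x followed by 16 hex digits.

0x6834ACF124FA659A

11125573491069039720 in 64-bit hexadecimal is 0x9A65FA24F1AC3468.
Stored big-endian, the bytes at ascending addresses are 9A 65 FA 24 F1 AC 34 68.
Read back as little-endian, the first byte is least significant, giving 0x6834ACF124FA659A.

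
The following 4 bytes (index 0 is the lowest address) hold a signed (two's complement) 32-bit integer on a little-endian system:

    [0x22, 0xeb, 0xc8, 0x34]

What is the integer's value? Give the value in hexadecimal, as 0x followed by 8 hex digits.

Little-endian stores the least-significant byte at the lowest address.
Reassemble most-significant byte first: 34 C8 EB 22 → 0x34C8EB22.

0x34C8EB22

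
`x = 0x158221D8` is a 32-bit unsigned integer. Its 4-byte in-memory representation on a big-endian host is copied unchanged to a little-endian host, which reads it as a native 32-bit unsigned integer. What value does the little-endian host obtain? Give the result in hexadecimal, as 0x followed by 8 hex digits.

Stored big-endian, the bytes at ascending addresses are 15 82 21 D8.
Read back as little-endian, the first byte is least significant, giving 0xD8218215.

0xD8218215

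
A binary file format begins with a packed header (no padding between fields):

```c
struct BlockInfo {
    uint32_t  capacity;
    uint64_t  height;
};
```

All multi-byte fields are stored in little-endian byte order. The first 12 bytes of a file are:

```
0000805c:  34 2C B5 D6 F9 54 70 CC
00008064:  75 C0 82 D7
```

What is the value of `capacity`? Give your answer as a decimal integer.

3602197556

`capacity` is the first field, at byte offset 0, occupying 4 bytes.
Bytes at offsets 0..3: 34 2C B5 D6.
Little-endian stores the least-significant byte at the lowest address.
Reassemble most-significant byte first: D6 B5 2C 34 → 0xD6B52C34.
0xD6B52C34 = 3602197556.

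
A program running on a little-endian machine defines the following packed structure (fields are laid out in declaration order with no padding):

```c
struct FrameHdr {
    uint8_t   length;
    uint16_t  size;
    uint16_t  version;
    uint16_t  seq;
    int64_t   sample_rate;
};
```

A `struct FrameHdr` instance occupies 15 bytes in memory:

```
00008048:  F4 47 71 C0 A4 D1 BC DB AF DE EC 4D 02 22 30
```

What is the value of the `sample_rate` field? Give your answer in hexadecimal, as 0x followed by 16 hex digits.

`sample_rate` follows `length` (1 B), `size` (2 B), `version` (2 B), `seq` (2 B), so it starts at offset 1 + 2 + 2 + 2 = 7 and occupies 8 bytes.
Bytes at offsets 7..14: DB AF DE EC 4D 02 22 30.
In little-endian order the low byte comes first in memory.
Reassemble most-significant byte first: 30 22 02 4D EC DE AF DB → 0x3022024DECDEAFDB.

0x3022024DECDEAFDB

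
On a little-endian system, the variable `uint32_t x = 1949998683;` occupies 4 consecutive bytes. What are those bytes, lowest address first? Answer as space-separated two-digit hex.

1949998683 in hexadecimal, padded to 32 bits, is 0x743A9E5B.
Split into bytes (most-significant first): 74 3A 9E 5B.
Little-endian: lowest address holds the least-significant byte.
So at ascending addresses the bytes are 5B 9E 3A 74.

5B 9E 3A 74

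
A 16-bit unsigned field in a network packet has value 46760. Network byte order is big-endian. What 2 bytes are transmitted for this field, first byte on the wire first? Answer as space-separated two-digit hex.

46760 in hexadecimal, padded to 16 bits, is 0xB6A8.
Split into bytes (most-significant first): B6 A8.
Big-endian: lowest address holds the most-significant byte.
So the memory order matches the most-significant-first order: B6 A8.

B6 A8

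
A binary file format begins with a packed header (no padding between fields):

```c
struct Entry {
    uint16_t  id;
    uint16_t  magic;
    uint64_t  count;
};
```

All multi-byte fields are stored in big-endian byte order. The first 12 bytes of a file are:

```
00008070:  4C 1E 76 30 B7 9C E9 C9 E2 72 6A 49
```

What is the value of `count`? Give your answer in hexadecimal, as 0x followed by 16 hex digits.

`count` follows `id` (2 B), `magic` (2 B), so it starts at offset 2 + 2 = 4 and occupies 8 bytes.
Bytes at offsets 4..11: B7 9C E9 C9 E2 72 6A 49.
Big-endian: lowest address holds the most-significant byte.
The bytes are already most-significant first: 0xB79CE9C9E2726A49.

0xB79CE9C9E2726A49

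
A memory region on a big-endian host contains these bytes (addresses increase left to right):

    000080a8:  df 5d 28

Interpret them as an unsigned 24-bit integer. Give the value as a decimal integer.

Big-endian stores the most-significant byte at the lowest address.
The bytes are already most-significant first: 0xDF5D28.
0xDF5D28 = 14638376.

14638376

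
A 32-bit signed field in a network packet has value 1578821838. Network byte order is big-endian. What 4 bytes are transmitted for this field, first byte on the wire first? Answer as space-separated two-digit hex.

1578821838 in hexadecimal, padded to 32 bits, is 0x5E1AE8CE.
Split into bytes (most-significant first): 5E 1A E8 CE.
In big-endian order the high byte comes first in memory.
So the memory order matches the most-significant-first order: 5E 1A E8 CE.

5E 1A E8 CE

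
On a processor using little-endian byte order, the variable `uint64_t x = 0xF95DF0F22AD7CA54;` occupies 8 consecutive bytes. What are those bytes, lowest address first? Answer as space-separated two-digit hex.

Split into bytes (most-significant first): F9 5D F0 F2 2A D7 CA 54.
Little-endian stores the least-significant byte at the lowest address.
So at ascending addresses the bytes are 54 CA D7 2A F2 F0 5D F9.

54 CA D7 2A F2 F0 5D F9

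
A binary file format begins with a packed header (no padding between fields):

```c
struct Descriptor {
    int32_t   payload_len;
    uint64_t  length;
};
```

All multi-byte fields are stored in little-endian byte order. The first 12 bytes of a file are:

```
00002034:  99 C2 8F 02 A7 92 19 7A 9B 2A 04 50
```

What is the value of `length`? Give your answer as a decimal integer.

`length` follows `payload_len` (4 bytes), so it starts at byte offset 4 and occupies 8 bytes.
Bytes at offsets 4..11: A7 92 19 7A 9B 2A 04 50.
In little-endian order the low byte comes first in memory.
Reassemble most-significant byte first: 50 04 2A 9B 7A 19 92 A7 → 0x50042A9B7A1992A7.
0x50042A9B7A1992A7 = 5765780270197871271.

5765780270197871271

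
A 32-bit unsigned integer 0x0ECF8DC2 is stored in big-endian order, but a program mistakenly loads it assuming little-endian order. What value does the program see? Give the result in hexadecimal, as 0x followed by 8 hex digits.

0xC28DCF0E

Stored big-endian, the bytes at ascending addresses are 0E CF 8D C2.
Read back as little-endian, the first byte is least significant, giving 0xC28DCF0E.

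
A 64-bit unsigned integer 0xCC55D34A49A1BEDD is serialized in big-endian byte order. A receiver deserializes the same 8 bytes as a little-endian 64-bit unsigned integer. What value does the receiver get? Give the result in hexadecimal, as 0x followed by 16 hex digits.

0xDDBEA1494AD355CC

Stored big-endian, the bytes at ascending addresses are CC 55 D3 4A 49 A1 BE DD.
Read back as little-endian, the first byte is least significant, giving 0xDDBEA1494AD355CC.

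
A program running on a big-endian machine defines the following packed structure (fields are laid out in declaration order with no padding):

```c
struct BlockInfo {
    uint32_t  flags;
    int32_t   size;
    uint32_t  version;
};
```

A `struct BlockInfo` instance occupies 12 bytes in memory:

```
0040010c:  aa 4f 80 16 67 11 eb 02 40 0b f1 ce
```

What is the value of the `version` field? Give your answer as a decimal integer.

`version` follows `flags` (4 B), `size` (4 B), so it starts at offset 4 + 4 = 8 and occupies 4 bytes.
Bytes at offsets 8..11: 40 0B F1 CE.
Big-endian: lowest address holds the most-significant byte.
The bytes are already most-significant first: 0x400BF1CE.
0x400BF1CE = 1074524622.

1074524622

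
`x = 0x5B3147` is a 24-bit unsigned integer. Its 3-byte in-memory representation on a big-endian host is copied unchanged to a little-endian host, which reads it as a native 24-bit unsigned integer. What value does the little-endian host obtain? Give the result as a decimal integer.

4665691

Stored big-endian, the bytes at ascending addresses are 5B 31 47.
Read back as little-endian, the first byte is least significant, giving 0x47315B.
0x47315B = 4665691.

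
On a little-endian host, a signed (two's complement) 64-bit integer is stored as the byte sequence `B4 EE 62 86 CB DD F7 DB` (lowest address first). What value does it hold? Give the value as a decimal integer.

In little-endian order the low byte comes first in memory.
Reassemble most-significant byte first: DB F7 DD CB 86 62 EE B4 → 0xDBF7DDCB8662EEB4.
Top bit is set, so as a signed 64-bit value this is 0xDBF7DDCB8662EEB4 − 2^64 = -2596362793953071436.

-2596362793953071436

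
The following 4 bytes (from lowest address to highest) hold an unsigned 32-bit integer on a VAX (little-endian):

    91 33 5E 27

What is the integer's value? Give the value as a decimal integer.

660485009

In little-endian order the low byte comes first in memory.
Reassemble most-significant byte first: 27 5E 33 91 → 0x275E3391.
0x275E3391 = 660485009.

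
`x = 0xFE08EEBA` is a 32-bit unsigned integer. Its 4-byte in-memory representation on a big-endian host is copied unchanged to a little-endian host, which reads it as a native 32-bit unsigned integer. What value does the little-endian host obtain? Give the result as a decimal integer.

Stored big-endian, the bytes at ascending addresses are FE 08 EE BA.
Read back as little-endian, the first byte is least significant, giving 0xBAEE08FE.
0xBAEE08FE = 3136162046.

3136162046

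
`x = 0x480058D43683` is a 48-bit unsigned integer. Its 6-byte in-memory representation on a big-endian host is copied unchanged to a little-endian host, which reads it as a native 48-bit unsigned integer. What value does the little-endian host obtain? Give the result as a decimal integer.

144271514009672

Stored big-endian, the bytes at ascending addresses are 48 00 58 D4 36 83.
Read back as little-endian, the first byte is least significant, giving 0x8336D4580048.
0x8336D4580048 = 144271514009672.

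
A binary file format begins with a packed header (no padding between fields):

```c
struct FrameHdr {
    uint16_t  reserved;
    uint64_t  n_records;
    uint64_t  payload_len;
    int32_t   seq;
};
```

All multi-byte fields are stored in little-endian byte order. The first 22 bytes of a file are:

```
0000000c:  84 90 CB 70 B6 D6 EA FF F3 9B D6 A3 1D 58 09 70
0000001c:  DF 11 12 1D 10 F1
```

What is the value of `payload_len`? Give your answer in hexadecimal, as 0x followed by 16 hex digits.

0x11DF7009581DA3D6

`payload_len` follows `reserved` (2 B), `n_records` (8 B), so it starts at offset 2 + 8 = 10 and occupies 8 bytes.
Bytes at offsets 10..17: D6 A3 1D 58 09 70 DF 11.
Little-endian: lowest address holds the least-significant byte.
Reassemble most-significant byte first: 11 DF 70 09 58 1D A3 D6 → 0x11DF7009581DA3D6.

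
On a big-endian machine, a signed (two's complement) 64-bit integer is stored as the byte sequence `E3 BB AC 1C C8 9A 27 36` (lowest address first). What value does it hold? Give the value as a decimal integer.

-2036845166830409930

In big-endian order the high byte comes first in memory.
The bytes are already most-significant first: 0xE3BBAC1CC89A2736.
Top bit is set, so as a signed 64-bit value this is 0xE3BBAC1CC89A2736 − 2^64 = -2036845166830409930.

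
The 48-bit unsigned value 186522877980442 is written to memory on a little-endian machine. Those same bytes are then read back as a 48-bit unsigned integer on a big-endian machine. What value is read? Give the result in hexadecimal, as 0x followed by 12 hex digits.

186522877980442 in 48-bit hexadecimal is 0xA9A43DE26F1A.
Stored little-endian, the bytes at ascending addresses are 1A 6F E2 3D A4 A9.
Read back as big-endian, the last byte is least significant, giving 0x1A6FE23DA4A9.

0x1A6FE23DA4A9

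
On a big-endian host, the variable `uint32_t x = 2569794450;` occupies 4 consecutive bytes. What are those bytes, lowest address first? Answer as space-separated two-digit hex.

99 2B F3 92

2569794450 in hexadecimal, padded to 32 bits, is 0x992BF392.
Split into bytes (most-significant first): 99 2B F3 92.
In big-endian order the high byte comes first in memory.
So the memory order matches the most-significant-first order: 99 2B F3 92.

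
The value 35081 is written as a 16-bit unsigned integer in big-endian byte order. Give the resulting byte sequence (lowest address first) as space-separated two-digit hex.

35081 in hexadecimal, padded to 16 bits, is 0x8909.
Split into bytes (most-significant first): 89 09.
In big-endian order the high byte comes first in memory.
So the memory order matches the most-significant-first order: 89 09.

89 09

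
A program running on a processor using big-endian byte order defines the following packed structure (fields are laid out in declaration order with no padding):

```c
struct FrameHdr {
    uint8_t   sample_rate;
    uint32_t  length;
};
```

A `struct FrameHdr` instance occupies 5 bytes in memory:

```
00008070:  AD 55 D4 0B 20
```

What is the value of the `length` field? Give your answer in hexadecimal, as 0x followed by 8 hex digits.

`length` follows `sample_rate` (1 byte), so it starts at byte offset 1 and occupies 4 bytes.
Bytes at offsets 1..4: 55 D4 0B 20.
Big-endian stores the most-significant byte at the lowest address.
The bytes are already most-significant first: 0x55D40B20.

0x55D40B20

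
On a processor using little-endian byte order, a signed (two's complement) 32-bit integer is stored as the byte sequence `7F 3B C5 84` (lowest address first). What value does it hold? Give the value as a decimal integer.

Little-endian: lowest address holds the least-significant byte.
Reassemble most-significant byte first: 84 C5 3B 7F → 0x84C53B7F.
Top bit is set, so as a signed 32-bit value this is 0x84C53B7F − 2^32 = -2067448961.

-2067448961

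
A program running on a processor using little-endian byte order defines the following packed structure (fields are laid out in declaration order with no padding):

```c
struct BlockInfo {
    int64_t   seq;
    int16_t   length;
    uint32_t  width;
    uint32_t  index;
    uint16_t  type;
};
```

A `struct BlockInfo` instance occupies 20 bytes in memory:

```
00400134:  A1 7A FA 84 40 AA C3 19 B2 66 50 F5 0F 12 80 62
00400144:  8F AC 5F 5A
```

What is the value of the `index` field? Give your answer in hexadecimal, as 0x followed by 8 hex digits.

0xAC8F6280

`index` follows `seq` (8 B), `length` (2 B), `width` (4 B), so it starts at offset 8 + 2 + 4 = 14 and occupies 4 bytes.
Bytes at offsets 14..17: 80 62 8F AC.
In little-endian order the low byte comes first in memory.
Reassemble most-significant byte first: AC 8F 62 80 → 0xAC8F6280.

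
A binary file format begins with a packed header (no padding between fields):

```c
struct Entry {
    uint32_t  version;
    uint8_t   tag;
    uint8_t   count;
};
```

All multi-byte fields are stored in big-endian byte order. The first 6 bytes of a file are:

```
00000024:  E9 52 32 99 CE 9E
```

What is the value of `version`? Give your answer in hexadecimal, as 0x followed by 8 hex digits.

`version` is the first field, at byte offset 0, occupying 4 bytes.
Bytes at offsets 0..3: E9 52 32 99.
Big-endian stores the most-significant byte at the lowest address.
The bytes are already most-significant first: 0xE9523299.

0xE9523299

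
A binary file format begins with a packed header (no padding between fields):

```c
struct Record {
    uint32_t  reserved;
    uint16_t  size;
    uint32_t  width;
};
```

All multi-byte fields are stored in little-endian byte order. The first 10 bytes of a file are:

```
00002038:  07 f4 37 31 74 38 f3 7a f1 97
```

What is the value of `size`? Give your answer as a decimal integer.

`size` follows `reserved` (4 bytes), so it starts at byte offset 4 and occupies 2 bytes.
Bytes at offsets 4..5: 74 38.
Little-endian stores the least-significant byte at the lowest address.
Reassemble most-significant byte first: 38 74 → 0x3874.
0x3874 = 14452.

14452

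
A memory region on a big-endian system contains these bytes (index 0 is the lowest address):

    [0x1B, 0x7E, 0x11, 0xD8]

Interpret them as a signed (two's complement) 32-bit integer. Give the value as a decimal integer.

461246936

Big-endian: lowest address holds the most-significant byte.
The bytes are already most-significant first: 0x1B7E11D8.
0x1B7E11D8 = 461246936.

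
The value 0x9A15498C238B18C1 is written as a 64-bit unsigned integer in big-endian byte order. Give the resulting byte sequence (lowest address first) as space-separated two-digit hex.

9A 15 49 8C 23 8B 18 C1

Split into bytes (most-significant first): 9A 15 49 8C 23 8B 18 C1.
Big-endian: lowest address holds the most-significant byte.
So the memory order matches the most-significant-first order: 9A 15 49 8C 23 8B 18 C1.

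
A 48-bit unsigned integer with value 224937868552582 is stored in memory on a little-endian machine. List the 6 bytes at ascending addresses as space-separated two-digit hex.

86 69 C0 6D 94 CC

224937868552582 in hexadecimal, padded to 48 bits, is 0xCC946DC06986.
Split into bytes (most-significant first): CC 94 6D C0 69 86.
Little-endian: lowest address holds the least-significant byte.
So at ascending addresses the bytes are 86 69 C0 6D 94 CC.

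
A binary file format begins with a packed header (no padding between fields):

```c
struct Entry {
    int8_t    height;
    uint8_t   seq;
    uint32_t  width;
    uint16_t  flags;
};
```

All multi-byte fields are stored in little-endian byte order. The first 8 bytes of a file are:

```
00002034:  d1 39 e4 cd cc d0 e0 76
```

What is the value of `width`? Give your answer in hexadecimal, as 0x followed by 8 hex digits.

0xD0CCCDE4

`width` follows `height` (1 B), `seq` (1 B), so it starts at offset 1 + 1 = 2 and occupies 4 bytes.
Bytes at offsets 2..5: E4 CD CC D0.
Little-endian: lowest address holds the least-significant byte.
Reassemble most-significant byte first: D0 CC CD E4 → 0xD0CCCDE4.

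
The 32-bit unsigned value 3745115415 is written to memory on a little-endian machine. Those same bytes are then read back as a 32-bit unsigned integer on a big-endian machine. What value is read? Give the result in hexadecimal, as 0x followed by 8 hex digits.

3745115415 in 32-bit hexadecimal is 0xDF39ED17.
Stored little-endian, the bytes at ascending addresses are 17 ED 39 DF.
Read back as big-endian, the last byte is least significant, giving 0x17ED39DF.

0x17ED39DF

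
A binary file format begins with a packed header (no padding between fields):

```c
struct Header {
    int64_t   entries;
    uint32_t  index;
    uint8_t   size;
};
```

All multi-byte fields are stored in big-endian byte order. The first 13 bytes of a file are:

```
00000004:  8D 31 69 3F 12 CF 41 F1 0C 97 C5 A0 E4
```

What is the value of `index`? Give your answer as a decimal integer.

211273120

`index` follows `entries` (8 bytes), so it starts at byte offset 8 and occupies 4 bytes.
Bytes at offsets 8..11: 0C 97 C5 A0.
Big-endian stores the most-significant byte at the lowest address.
The bytes are already most-significant first: 0x0C97C5A0.
0x0C97C5A0 = 211273120.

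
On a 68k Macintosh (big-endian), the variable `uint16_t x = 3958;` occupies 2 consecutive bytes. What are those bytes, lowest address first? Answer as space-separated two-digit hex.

0F 76

3958 in hexadecimal, padded to 16 bits, is 0x0F76.
Split into bytes (most-significant first): 0F 76.
Big-endian: lowest address holds the most-significant byte.
So the memory order matches the most-significant-first order: 0F 76.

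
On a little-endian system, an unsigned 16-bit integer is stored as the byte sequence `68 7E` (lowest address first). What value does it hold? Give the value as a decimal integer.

32360

In little-endian order the low byte comes first in memory.
Reassemble most-significant byte first: 7E 68 → 0x7E68.
0x7E68 = 32360.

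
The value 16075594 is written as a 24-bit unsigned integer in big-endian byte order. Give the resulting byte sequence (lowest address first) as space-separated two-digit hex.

16075594 in hexadecimal, padded to 24 bits, is 0xF54B4A.
Split into bytes (most-significant first): F5 4B 4A.
In big-endian order the high byte comes first in memory.
So the memory order matches the most-significant-first order: F5 4B 4A.

F5 4B 4A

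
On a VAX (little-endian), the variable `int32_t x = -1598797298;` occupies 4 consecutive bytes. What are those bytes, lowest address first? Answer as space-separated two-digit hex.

0E 4A B4 A0

Two's complement of -1598797298 in 32 bits: 1598797298 = 0x5F4BB5F2; invert → 0xA0B44A0D; add 1 → 0xA0B44A0E.
Split into bytes (most-significant first): A0 B4 4A 0E.
Little-endian stores the least-significant byte at the lowest address.
So at ascending addresses the bytes are 0E 4A B4 A0.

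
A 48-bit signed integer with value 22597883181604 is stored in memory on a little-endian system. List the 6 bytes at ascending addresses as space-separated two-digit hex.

22597883181604 in hexadecimal, padded to 48 bits, is 0x148D7ACCBA24.
Split into bytes (most-significant first): 14 8D 7A CC BA 24.
Little-endian: lowest address holds the least-significant byte.
So at ascending addresses the bytes are 24 BA CC 7A 8D 14.

24 BA CC 7A 8D 14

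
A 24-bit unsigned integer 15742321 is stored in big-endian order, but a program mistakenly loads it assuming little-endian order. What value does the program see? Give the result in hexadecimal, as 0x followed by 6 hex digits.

15742321 in 24-bit hexadecimal is 0xF03571.
Stored big-endian, the bytes at ascending addresses are F0 35 71.
Read back as little-endian, the first byte is least significant, giving 0x7135F0.

0x7135F0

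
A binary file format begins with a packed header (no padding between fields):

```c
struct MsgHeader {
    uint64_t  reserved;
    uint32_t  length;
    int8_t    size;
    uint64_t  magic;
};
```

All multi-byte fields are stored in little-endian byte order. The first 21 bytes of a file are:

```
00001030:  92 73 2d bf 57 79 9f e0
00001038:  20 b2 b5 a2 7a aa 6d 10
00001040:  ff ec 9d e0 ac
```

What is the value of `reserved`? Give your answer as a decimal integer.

`reserved` is the first field, at byte offset 0, occupying 8 bytes.
Bytes at offsets 0..7: 92 73 2D BF 57 79 9F E0.
Little-endian: lowest address holds the least-significant byte.
Reassemble most-significant byte first: E0 9F 79 57 BF 2D 73 92 → 0xE09F7957BF2D7392.
0xE09F7957BF2D7392 = 16185789003569394578.

16185789003569394578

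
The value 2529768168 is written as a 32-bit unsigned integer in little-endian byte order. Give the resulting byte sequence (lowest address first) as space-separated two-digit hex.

E8 32 C9 96

2529768168 in hexadecimal, padded to 32 bits, is 0x96C932E8.
Split into bytes (most-significant first): 96 C9 32 E8.
Little-endian: lowest address holds the least-significant byte.
So at ascending addresses the bytes are E8 32 C9 96.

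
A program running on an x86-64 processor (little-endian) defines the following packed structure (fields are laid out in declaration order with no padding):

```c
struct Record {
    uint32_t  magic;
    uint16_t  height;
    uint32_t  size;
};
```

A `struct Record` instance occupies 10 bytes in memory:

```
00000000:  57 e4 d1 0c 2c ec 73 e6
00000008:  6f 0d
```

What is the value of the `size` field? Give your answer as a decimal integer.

225437299

`size` follows `magic` (4 B), `height` (2 B), so it starts at offset 4 + 2 = 6 and occupies 4 bytes.
Bytes at offsets 6..9: 73 E6 6F 0D.
Little-endian: lowest address holds the least-significant byte.
Reassemble most-significant byte first: 0D 6F E6 73 → 0x0D6FE673.
0x0D6FE673 = 225437299.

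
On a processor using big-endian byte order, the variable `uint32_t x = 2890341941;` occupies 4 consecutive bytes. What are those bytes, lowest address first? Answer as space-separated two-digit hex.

AC 47 1E 35

2890341941 in hexadecimal, padded to 32 bits, is 0xAC471E35.
Split into bytes (most-significant first): AC 47 1E 35.
Big-endian: lowest address holds the most-significant byte.
So the memory order matches the most-significant-first order: AC 47 1E 35.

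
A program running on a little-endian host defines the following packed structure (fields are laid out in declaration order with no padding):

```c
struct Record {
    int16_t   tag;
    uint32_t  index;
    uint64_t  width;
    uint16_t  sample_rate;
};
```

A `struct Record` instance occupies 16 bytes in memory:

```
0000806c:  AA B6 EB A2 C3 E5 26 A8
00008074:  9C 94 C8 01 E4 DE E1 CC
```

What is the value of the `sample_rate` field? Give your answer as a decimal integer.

52449

`sample_rate` follows `tag` (2 B), `index` (4 B), `width` (8 B), so it starts at offset 2 + 4 + 8 = 14 and occupies 2 bytes.
Bytes at offsets 14..15: E1 CC.
Little-endian: lowest address holds the least-significant byte.
Reassemble most-significant byte first: CC E1 → 0xCCE1.
0xCCE1 = 52449.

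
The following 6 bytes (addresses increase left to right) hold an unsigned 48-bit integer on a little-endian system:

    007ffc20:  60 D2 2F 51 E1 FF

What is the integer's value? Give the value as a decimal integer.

In little-endian order the low byte comes first in memory.
Reassemble most-significant byte first: FF E1 51 2F D2 60 → 0xFFE1512FD260.
0xFFE1512FD260 = 281343194813024.

281343194813024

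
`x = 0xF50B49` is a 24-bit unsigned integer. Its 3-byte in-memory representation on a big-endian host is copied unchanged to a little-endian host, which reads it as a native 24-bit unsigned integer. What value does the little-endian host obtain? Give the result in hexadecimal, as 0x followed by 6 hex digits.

0x490BF5

Stored big-endian, the bytes at ascending addresses are F5 0B 49.
Read back as little-endian, the first byte is least significant, giving 0x490BF5.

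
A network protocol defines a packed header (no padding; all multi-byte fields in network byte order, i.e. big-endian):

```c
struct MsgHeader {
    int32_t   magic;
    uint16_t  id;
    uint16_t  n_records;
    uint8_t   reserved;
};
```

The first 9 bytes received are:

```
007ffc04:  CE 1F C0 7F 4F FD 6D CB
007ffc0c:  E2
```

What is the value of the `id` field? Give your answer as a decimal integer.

20477

`id` follows `magic` (4 bytes), so it starts at byte offset 4 and occupies 2 bytes.
Bytes at offsets 4..5: 4F FD.
Big-endian: lowest address holds the most-significant byte.
The bytes are already most-significant first: 0x4FFD.
0x4FFD = 20477.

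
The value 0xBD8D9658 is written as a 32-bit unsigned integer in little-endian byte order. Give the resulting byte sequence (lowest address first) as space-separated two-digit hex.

Split into bytes (most-significant first): BD 8D 96 58.
Little-endian: lowest address holds the least-significant byte.
So at ascending addresses the bytes are 58 96 8D BD.

58 96 8D BD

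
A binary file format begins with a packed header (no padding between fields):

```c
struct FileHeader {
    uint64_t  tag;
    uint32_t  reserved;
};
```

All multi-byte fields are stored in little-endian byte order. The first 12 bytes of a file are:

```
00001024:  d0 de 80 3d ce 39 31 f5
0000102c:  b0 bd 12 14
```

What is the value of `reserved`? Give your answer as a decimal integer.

`reserved` follows `tag` (8 bytes), so it starts at byte offset 8 and occupies 4 bytes.
Bytes at offsets 8..11: B0 BD 12 14.
Little-endian stores the least-significant byte at the lowest address.
Reassemble most-significant byte first: 14 12 BD B0 → 0x1412BDB0.
0x1412BDB0 = 336772528.

336772528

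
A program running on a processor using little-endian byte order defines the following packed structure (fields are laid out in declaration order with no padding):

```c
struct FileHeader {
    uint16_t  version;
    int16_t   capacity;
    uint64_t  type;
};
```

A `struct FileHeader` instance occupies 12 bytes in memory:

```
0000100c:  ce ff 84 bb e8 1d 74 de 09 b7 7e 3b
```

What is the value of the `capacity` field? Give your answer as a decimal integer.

-17532

`capacity` follows `version` (2 bytes), so it starts at byte offset 2 and occupies 2 bytes.
Bytes at offsets 2..3: 84 BB.
Little-endian: lowest address holds the least-significant byte.
Reassemble most-significant byte first: BB 84 → 0xBB84.
Top bit is set, so as a signed 16-bit value this is 0xBB84 − 2^16 = -17532.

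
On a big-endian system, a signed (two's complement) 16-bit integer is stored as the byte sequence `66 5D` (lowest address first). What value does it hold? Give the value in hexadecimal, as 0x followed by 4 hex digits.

0x665D

Big-endian stores the most-significant byte at the lowest address.
The bytes are already most-significant first: 0x665D.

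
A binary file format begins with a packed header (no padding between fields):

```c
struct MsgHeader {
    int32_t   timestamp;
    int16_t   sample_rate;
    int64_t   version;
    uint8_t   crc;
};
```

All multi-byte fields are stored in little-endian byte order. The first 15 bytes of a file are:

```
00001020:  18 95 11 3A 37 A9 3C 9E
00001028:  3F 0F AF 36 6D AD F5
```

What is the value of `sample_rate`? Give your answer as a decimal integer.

`sample_rate` follows `timestamp` (4 bytes), so it starts at byte offset 4 and occupies 2 bytes.
Bytes at offsets 4..5: 37 A9.
Little-endian stores the least-significant byte at the lowest address.
Reassemble most-significant byte first: A9 37 → 0xA937.
Top bit is set, so as a signed 16-bit value this is 0xA937 − 2^16 = -22217.

-22217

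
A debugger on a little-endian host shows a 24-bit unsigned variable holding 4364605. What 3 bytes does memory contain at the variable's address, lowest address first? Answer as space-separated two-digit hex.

3D 99 42

4364605 in hexadecimal, padded to 24 bits, is 0x42993D.
Split into bytes (most-significant first): 42 99 3D.
Little-endian: lowest address holds the least-significant byte.
So at ascending addresses the bytes are 3D 99 42.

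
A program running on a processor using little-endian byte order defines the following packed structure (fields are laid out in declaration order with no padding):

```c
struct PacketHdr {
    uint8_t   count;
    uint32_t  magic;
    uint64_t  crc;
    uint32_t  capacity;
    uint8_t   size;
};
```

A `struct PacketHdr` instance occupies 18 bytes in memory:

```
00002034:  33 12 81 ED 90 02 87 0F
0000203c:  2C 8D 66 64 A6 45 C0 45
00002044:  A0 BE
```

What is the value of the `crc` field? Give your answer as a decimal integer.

11989820864482739970

`crc` follows `count` (1 B), `magic` (4 B), so it starts at offset 1 + 4 = 5 and occupies 8 bytes.
Bytes at offsets 5..12: 02 87 0F 2C 8D 66 64 A6.
Little-endian: lowest address holds the least-significant byte.
Reassemble most-significant byte first: A6 64 66 8D 2C 0F 87 02 → 0xA664668D2C0F8702.
0xA664668D2C0F8702 = 11989820864482739970.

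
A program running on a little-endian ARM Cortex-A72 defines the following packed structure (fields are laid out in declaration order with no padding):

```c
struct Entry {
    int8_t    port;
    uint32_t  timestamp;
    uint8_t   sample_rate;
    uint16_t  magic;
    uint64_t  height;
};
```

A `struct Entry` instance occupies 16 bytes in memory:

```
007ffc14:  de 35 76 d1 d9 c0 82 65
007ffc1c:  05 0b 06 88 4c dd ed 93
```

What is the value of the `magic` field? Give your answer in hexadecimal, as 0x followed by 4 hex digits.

`magic` follows `port` (1 B), `timestamp` (4 B), `sample_rate` (1 B), so it starts at offset 1 + 4 + 1 = 6 and occupies 2 bytes.
Bytes at offsets 6..7: 82 65.
Little-endian stores the least-significant byte at the lowest address.
Reassemble most-significant byte first: 65 82 → 0x6582.

0x6582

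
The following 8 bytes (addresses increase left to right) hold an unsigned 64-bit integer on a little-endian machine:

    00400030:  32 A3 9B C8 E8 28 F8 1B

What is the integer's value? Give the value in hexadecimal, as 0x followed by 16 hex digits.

0x1BF828E8C89BA332

In little-endian order the low byte comes first in memory.
Reassemble most-significant byte first: 1B F8 28 E8 C8 9B A3 32 → 0x1BF828E8C89BA332.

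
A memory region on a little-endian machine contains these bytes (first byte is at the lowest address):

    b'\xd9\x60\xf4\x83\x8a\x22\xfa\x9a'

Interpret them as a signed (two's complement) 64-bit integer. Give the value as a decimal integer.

Little-endian: lowest address holds the least-significant byte.
Reassemble most-significant byte first: 9A FA 22 8A 83 F4 60 D9 → 0x9AFA228A83F460D9.
Top bit is set, so as a signed 64-bit value this is 0x9AFA228A83F460D9 − 2^64 = -7279467869376323367.

-7279467869376323367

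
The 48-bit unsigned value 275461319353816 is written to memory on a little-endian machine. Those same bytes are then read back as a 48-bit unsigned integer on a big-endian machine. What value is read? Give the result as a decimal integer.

275461319353816 in 48-bit hexadecimal is 0xFA87D616E5D8.
Stored little-endian, the bytes at ascending addresses are D8 E5 16 D6 87 FA.
Read back as big-endian, the last byte is least significant, giving 0xD8E516D687FA.
0xD8E516D687FA = 238478442268666.

238478442268666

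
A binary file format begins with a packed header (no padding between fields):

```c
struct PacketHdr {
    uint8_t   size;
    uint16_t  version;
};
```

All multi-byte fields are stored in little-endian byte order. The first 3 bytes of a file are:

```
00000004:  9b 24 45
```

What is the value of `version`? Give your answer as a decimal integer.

17700

`version` follows `size` (1 byte), so it starts at byte offset 1 and occupies 2 bytes.
Bytes at offsets 1..2: 24 45.
Little-endian: lowest address holds the least-significant byte.
Reassemble most-significant byte first: 45 24 → 0x4524.
0x4524 = 17700.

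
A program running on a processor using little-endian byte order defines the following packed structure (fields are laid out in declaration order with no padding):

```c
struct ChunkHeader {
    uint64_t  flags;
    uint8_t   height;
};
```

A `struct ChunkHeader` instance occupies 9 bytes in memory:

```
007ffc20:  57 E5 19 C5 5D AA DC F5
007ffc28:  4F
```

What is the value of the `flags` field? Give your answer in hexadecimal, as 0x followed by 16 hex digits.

`flags` is the first field, at byte offset 0, occupying 8 bytes.
Bytes at offsets 0..7: 57 E5 19 C5 5D AA DC F5.
Little-endian stores the least-significant byte at the lowest address.
Reassemble most-significant byte first: F5 DC AA 5D C5 19 E5 57 → 0xF5DCAA5DC519E557.

0xF5DCAA5DC519E557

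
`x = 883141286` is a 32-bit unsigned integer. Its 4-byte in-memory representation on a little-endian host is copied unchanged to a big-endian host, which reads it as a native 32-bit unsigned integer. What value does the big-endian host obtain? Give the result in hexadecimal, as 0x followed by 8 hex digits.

0xA6AAA334

883141286 in 32-bit hexadecimal is 0x34A3AAA6.
Stored little-endian, the bytes at ascending addresses are A6 AA A3 34.
Read back as big-endian, the last byte is least significant, giving 0xA6AAA334.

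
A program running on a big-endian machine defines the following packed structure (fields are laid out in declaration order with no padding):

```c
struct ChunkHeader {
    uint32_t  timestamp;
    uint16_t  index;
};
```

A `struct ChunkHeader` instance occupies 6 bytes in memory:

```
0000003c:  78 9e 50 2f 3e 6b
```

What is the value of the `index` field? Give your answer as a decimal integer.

`index` follows `timestamp` (4 bytes), so it starts at byte offset 4 and occupies 2 bytes.
Bytes at offsets 4..5: 3E 6B.
Big-endian: lowest address holds the most-significant byte.
The bytes are already most-significant first: 0x3E6B.
0x3E6B = 15979.

15979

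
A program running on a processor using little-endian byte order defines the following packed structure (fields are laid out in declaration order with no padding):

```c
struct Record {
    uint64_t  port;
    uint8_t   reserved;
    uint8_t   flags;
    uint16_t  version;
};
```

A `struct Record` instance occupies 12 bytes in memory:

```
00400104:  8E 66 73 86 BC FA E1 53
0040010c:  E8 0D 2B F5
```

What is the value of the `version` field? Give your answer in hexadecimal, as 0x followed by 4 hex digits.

`version` follows `port` (8 B), `reserved` (1 B), `flags` (1 B), so it starts at offset 8 + 1 + 1 = 10 and occupies 2 bytes.
Bytes at offsets 10..11: 2B F5.
Little-endian stores the least-significant byte at the lowest address.
Reassemble most-significant byte first: F5 2B → 0xF52B.

0xF52B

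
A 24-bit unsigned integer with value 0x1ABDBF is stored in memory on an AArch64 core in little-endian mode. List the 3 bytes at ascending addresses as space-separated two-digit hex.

BF BD 1A

Split into bytes (most-significant first): 1A BD BF.
Little-endian: lowest address holds the least-significant byte.
So at ascending addresses the bytes are BF BD 1A.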